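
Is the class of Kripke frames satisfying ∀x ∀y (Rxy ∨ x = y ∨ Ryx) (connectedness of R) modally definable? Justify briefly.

If a class were modally definable it would be closed under disjoint unions (Goldblatt–Thomason).
Take 4 disjoint single-world reflexive frames: each is trivially connected, but their disjoint union has 4 worlds with no edge between distinct components, so it is not connected.
So no modal formula (or set of formulas) defines exactly the connected frames.

No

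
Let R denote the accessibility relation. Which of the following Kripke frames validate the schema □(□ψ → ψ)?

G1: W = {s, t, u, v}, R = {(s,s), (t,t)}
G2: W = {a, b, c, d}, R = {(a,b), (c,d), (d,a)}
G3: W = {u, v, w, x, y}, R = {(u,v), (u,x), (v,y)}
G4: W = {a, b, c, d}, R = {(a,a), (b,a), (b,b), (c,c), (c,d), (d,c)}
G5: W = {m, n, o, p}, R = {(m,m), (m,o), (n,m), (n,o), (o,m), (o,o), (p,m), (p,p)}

Frame correspondent (Sahlqvist): ∀x ∀y (Rxy → Ryy) — i.e. shift-reflexivity.
G1: condition met.
G2: fails — Rab but not Rbb.
G3: fails — Ruv but not Rvv.
G4: fails — Rcd but not Rdd.
G5: condition met.

G1, G5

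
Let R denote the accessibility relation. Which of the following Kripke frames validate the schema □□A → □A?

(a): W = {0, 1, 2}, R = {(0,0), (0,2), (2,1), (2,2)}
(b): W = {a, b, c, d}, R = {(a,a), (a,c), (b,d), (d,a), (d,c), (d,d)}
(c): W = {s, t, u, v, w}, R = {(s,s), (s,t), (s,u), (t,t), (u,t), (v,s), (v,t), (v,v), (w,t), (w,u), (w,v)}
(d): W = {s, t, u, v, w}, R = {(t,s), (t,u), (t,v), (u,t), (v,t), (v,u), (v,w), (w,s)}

(a), (b)

The schema corresponds to density: ∀x ∀y (Rxy → ∃z (Rxz ∧ Rzy)).
(a): holds.
(b): holds.
(c): fails — Rwu but no z with Rwz and Rzu.
(d): fails — Rtv but no z with Rtz and Rzv.
Valid on: (a), (b).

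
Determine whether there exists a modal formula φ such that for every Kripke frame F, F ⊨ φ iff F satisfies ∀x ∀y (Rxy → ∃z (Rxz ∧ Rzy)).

Yes, by □□r → □r

The condition is density. A defining modal formula is □□r → □r.
Suppose □□r→□r is valid. Take Rxy and set V(r)={w : xR²w}. Then □□r at x, so □r at x, so r at y, i.e. ∃z(Rxz∧Rzy).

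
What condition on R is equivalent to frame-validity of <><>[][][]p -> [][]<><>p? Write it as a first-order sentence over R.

This is a Sahlqvist (Geach-type) schema ◇^2□^3p → □^2◇^2p.
Minimal-valuation argument: fix x; take any y with xR^2y and any z with xR^2z. Set V(p) to the set of worlds R-reachable from y in exactly 3 steps. Then □^3p holds at y, so the antecedent holds at x; validity forces ◇^2p at z, giving a w with zR^2w and yR^3w.
First-order correspondent: forall x forall y forall z ((x R^2 y & x R^2 z) -> exists w (y R^3 w & z R^2 w)).

forall x forall y forall z ((x R^2 y & x R^2 z) -> exists w (y R^3 w & z R^2 w))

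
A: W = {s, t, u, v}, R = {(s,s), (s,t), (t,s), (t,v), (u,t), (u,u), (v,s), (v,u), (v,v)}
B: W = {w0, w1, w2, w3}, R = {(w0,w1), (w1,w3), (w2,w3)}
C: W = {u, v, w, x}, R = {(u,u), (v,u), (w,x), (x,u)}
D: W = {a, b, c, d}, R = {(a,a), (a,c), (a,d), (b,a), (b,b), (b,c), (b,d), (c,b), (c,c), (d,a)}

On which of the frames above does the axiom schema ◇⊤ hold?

A, C, D

The schema corresponds to seriality: ∀x ∃y Rxy.
A: condition met.
B: fails — world w3 has no successor.
C: condition met.
D: condition met.
Valid on: A, C, D.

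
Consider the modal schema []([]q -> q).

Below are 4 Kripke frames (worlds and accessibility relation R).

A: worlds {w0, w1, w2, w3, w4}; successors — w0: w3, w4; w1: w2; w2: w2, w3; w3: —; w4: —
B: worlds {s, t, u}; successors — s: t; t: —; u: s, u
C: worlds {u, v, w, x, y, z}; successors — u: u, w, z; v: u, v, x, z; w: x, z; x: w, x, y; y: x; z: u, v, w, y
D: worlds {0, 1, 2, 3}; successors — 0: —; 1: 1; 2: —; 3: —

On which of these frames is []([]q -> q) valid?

This is the axiom for shift-reflexivity; its first-order frame correspondent is forall x forall y (Rxy -> Ryy).
A: fails — Rw0w4 but not Rw4w4.
B: fails — Rus but not Rss.
C: fails — Rxw but not Rww.
D: condition met.
Valid on: D.

D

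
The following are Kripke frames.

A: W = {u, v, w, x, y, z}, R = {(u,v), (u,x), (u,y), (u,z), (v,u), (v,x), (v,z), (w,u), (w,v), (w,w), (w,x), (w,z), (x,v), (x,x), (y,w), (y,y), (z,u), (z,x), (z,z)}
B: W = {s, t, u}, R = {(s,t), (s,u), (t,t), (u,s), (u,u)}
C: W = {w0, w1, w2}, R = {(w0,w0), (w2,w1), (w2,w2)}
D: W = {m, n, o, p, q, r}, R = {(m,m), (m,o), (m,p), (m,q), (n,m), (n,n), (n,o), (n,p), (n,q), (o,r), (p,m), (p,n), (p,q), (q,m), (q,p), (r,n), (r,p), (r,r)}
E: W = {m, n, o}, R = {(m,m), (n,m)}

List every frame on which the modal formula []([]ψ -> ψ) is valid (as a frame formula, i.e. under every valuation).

E

The schema corresponds to shift-reflexivity: forall x forall y (Rxy -> Ryy).
A: fails — Ruv but not Rvv.
B: fails — Rus but not Rss.
C: fails — Rw2w1 but not Rw1w1.
D: fails — Rno but not Roo.
E: condition met.
Valid on: E.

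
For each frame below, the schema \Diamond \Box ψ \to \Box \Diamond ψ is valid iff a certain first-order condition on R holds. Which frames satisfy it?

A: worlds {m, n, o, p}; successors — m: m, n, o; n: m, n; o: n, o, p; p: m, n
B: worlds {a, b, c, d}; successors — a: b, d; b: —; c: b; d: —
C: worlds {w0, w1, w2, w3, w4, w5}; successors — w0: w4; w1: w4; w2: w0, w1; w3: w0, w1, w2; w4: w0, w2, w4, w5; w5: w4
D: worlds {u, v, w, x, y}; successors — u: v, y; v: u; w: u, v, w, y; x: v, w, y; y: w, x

This is the axiom for convergence; its first-order frame correspondent is \forall x \forall y \forall z (Rxy \wedge Rxz \to \exists w (Ryw \wedge Rzw)).
A: satisfies the condition.
B: fails — Rad and Rad but d and d have no common successor.
C: fails — Rw3w1 and Rw3w2 but w1 and w2 have no common successor.
D: fails — Ruv and Ruy but v and y have no common successor.

A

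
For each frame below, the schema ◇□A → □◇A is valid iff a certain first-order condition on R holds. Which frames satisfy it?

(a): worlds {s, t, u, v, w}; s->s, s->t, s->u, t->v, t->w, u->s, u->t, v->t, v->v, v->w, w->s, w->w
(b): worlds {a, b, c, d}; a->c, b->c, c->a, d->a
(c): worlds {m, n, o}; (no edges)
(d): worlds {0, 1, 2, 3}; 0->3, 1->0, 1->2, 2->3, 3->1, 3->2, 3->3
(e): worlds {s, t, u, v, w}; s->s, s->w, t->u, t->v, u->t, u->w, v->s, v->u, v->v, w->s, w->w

(b), (c)

Frame correspondent (Sahlqvist): ∀x ∀y ∀z (Rxy ∧ Rxz → ∃w (Ryw ∧ Rzw)) — i.e. convergence.
(a): fails — Rsu and Rst but u and t have no common successor.
(b): satisfies the condition.
(c): satisfies the condition.
(d): fails — R32 and R31 but 2 and 1 have no common successor.
(e): fails — Rtv and Rtu but v and u have no common successor.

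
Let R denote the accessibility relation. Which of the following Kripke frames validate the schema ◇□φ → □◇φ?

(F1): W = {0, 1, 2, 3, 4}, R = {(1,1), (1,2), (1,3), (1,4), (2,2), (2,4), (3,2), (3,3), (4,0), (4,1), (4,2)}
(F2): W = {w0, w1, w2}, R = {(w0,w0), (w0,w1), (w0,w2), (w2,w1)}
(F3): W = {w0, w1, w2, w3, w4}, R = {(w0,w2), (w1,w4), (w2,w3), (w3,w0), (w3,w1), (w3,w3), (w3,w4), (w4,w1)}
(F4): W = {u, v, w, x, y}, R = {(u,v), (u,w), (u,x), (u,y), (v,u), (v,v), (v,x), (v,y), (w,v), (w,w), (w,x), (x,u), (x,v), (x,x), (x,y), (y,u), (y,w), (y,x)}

This is the axiom for convergence; its first-order frame correspondent is ∀x ∀y ∀z (Rxy ∧ Rxz → ∃w (Ryw ∧ Rzw)).
(F1): fails — R40 and R40 but 0 and 0 have no common successor.
(F2): fails — Rw0w1 and Rw0w1 but w1 and w1 have no common successor.
(F3): fails — Rw3w1 and Rw3w0 but w1 and w0 have no common successor.
(F4): satisfies the condition.
Valid on: (F4).

(F4)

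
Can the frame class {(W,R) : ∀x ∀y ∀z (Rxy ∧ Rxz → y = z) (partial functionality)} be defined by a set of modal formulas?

Yes, by ◇p → □p

Yes: it is partial functionality, defined by the CD schema ◇p → □p.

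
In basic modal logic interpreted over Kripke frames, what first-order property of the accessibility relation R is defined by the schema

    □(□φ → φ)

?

Shift-reflexivity

Suppose □(□φ→φ) is valid. Take Rxy and set V(φ)={w : Ryw}. Then at y, □φ holds; since □(□φ→φ) at x, □φ→φ at y, so φ at y, i.e. Ryy.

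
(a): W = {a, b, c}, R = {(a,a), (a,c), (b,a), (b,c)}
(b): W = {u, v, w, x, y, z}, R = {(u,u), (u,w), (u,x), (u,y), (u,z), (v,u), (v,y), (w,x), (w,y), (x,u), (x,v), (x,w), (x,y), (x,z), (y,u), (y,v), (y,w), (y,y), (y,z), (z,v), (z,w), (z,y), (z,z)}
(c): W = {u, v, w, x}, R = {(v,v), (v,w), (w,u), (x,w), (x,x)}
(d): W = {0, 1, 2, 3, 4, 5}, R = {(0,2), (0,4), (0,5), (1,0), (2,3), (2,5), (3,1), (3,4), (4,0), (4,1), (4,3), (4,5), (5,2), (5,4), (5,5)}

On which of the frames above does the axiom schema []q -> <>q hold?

(b), (d)

This is the axiom for seriality; its first-order frame correspondent is forall x exists y Rxy.
(a): fails — world c has no successor.
(b): condition met.
(c): fails — world u has no successor.
(d): condition met.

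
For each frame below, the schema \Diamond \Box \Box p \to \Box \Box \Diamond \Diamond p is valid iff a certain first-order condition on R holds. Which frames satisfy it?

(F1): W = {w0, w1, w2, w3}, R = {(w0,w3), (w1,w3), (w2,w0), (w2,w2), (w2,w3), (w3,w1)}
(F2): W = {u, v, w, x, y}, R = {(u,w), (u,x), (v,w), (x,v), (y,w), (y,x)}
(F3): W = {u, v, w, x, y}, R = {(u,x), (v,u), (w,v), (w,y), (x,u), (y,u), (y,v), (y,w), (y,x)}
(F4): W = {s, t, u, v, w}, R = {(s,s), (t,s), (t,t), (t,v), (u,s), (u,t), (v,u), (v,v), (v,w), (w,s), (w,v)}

The schema corresponds to a generalized confluence (Geach) condition: \forall x \forall y \forall z ((xRy \wedge x R^2 z) \to \exists w (y R^2 w \wedge z R^2 w)).
(F1): fails — w0Rw3, w0R²w1 but no w with w3R²w and w1R²w.
(F2): fails — uRw, uR²v but no t with wR²t and vR²t.
(F3): fails — uRx, uR²u but no t with xR²t and uR²t.
(F4): ✓.
Valid on: (F4).

(F4)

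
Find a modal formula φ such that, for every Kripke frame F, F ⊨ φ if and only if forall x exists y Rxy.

□q → ◇q

A defining formula is □q → ◇q (the D axiom).
Suppose □q→◇q is valid. At any x set V(q)=W. Then □q at x, so ◇q at x, so x has a successor.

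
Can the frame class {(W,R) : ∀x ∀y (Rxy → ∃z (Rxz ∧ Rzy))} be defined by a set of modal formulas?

The condition is density. A defining modal formula is □□r → □r.
Suppose □□r→□r is valid. Take Rxy and set V(r)={w : xR²w}. Then □□r at x, so □r at x, so r at y, i.e. ∃z(Rxz∧Rzy).

Yes, by □□r → □r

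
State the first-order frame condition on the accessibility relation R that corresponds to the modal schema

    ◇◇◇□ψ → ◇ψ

∀x ∀y (xR³y → ∃w (yRw ∧ xRw))

This is a Sahlqvist (Geach-type) schema ◇^3□^1ψ → □^0◇^1ψ.
Minimal-valuation argument: fix x; take any y with xR^3y and any z with xR^0z. Set V(ψ) to the set of worlds R-reachable from y in exactly 1 step. Then □^1ψ holds at y, so the antecedent holds at x; validity forces ◇^1ψ at z, giving a w with zR^1w and yR^1w.
First-order correspondent: ∀x ∀y (xR³y → ∃w (yRw ∧ xRw)).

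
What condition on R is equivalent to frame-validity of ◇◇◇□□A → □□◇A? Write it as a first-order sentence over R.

This is a Sahlqvist (Geach-type) schema ◇^3□^2A → □^2◇^1A.
Minimal-valuation argument: fix x; take any y with xR^3y and any z with xR^2z. Set V(A) to the set of worlds R-reachable from y in exactly 2 steps. Then □^2A holds at y, so the antecedent holds at x; validity forces ◇^1A at z, giving a w with zR^1w and yR^2w.
First-order correspondent: ∀x ∀y ∀z ((xR³y ∧ xR²z) → ∃w (yR²w ∧ zRw)).

∀x ∀y ∀z ((xR³y ∧ xR²z) → ∃w (yR²w ∧ zRw))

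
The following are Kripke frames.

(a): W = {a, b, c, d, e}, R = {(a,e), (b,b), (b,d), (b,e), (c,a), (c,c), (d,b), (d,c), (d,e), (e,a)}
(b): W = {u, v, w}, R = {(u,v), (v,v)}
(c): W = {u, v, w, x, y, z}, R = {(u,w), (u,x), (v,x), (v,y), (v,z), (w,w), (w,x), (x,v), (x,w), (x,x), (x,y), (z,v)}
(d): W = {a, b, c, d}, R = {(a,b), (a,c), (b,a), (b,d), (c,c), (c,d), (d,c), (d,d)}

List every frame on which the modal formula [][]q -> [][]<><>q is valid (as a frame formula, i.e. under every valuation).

(a), (b), (d)

This is the axiom for a generalized confluence (Geach) condition; its first-order frame correspondent is forall x forall z (x R^2 z -> exists w (x R^2 w & z R^2 w)).
(a): condition met.
(b): condition met.
(c): fails — uR²y but no t with uR²t and yR²t.
(d): condition met.
Valid on: (a), (b), (d).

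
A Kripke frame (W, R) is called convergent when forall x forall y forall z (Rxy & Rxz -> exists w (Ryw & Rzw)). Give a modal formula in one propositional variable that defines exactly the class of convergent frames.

◇□q → □◇q

This is convergence; the standard corresponding axiom is .2: ◇□q → □◇q.
Suppose ◇□q→□◇q is valid. Take Rxy, Rxz and set V(q)={w : Ryw}. Then □q at y so ◇□q at x, so □◇q at x, so ◇q at z, giving w with Rzw and Ryw.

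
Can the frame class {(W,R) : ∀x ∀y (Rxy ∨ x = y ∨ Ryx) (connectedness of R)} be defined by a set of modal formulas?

If a class were modally definable it would be closed under disjoint unions (Goldblatt–Thomason).
Take 2 disjoint single-world reflexive frames: each is trivially connected, but their disjoint union has 2 worlds with no edge between distinct components, so it is not connected.
So the class is not modally definable.

Not modally definable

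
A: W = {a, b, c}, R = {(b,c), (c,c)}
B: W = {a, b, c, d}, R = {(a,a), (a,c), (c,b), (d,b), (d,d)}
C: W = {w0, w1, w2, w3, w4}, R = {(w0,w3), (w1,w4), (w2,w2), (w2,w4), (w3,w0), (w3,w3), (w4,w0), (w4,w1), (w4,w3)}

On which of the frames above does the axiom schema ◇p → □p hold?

A

The schema corresponds to partial functionality: ∀x ∀y ∀z (Rxy ∧ Rxz → y = z).
A: holds.
B: fails — a sees both a and c.
C: fails — w2 sees both w2 and w4.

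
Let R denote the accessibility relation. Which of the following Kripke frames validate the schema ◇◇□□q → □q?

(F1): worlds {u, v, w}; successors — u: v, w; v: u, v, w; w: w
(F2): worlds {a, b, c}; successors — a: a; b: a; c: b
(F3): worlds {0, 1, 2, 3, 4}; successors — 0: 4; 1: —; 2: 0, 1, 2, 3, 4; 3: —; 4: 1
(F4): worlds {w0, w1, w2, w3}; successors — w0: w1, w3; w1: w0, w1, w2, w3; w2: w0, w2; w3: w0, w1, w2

(F4)

Frame correspondent (Sahlqvist): ∀x ∀y ∀z ((xR²y ∧ xRz) → ∃w (yR²w ∧ z = w)) — i.e. a generalized confluence (Geach) condition.
(F1): fails — uR²w, uRv but no t with wR²t and v=t.
(F2): fails — cR²a, cRb but no w with aR²w and b=w.
(F3): fails — 0R²1, 0R4 but no w with 1R²w and 4=w.
(F4): holds.
Valid on: (F4).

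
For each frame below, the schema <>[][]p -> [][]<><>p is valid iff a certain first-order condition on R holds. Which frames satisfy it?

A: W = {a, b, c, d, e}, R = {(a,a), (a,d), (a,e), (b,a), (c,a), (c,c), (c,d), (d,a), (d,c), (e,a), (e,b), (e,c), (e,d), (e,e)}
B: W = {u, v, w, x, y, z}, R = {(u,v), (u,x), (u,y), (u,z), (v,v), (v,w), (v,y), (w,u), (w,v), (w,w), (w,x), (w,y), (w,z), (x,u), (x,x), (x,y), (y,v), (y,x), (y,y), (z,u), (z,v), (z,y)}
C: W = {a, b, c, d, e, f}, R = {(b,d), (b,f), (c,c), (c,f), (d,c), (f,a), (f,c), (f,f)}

The schema corresponds to a generalized confluence (Geach) condition: forall x forall y forall z ((xRy & x R^2 z) -> exists w (y R^2 w & z R^2 w)).
A: holds.
B: holds.
C: fails — bRd, bR²a but no w with dR²w and aR²w.

A, B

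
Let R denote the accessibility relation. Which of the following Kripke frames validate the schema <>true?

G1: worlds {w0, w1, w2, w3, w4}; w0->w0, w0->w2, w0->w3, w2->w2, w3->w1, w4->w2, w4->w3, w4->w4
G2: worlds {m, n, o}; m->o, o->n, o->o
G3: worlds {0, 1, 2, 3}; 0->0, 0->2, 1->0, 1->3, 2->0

The schema corresponds to seriality: forall x exists y Rxy.
G1: fails — world w1 has no successor.
G2: fails — world n has no successor.
G3: fails — world 3 has no successor.

none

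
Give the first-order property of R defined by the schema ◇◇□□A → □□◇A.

This is a Sahlqvist (Geach-type) schema ◇^2□^2A → □^2◇^1A.
Minimal-valuation argument: fix x; take any y with xR^2y and any z with xR^2z. Set V(A) to the set of worlds R-reachable from y in exactly 2 steps. Then □^2A holds at y, so the antecedent holds at x; validity forces ◇^1A at z, giving a w with zR^1w and yR^2w.
First-order correspondent: ∀x ∀y ∀z ((xR²y ∧ xR²z) → ∃w (yR²w ∧ zRw)).

∀x ∀y ∀z ((xR²y ∧ xR²z) → ∃w (yR²w ∧ zRw))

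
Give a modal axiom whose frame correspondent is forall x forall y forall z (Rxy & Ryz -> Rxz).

A defining formula is □q → □□q (the 4 axiom).
Suppose □q→□□q is valid. Take Rxy, Ryz and set V(q)={w : Rxw}. Then □q at x, so □□q at x, so □q at y, so q at z, i.e. Rxz.

□q → □□q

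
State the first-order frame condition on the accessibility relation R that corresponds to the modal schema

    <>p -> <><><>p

forall x forall y (xRy -> exists w (y = w & x R^3 w))

This is a Sahlqvist (Geach-type) schema ◇^1□^0p → □^0◇^3p.
Minimal-valuation argument: fix x; take any y with xR^1y and any z with xR^0z. Set V(p) to the set of worlds R-reachable from y in exactly 0 steps. Then □^0p holds at y, so the antecedent holds at x; validity forces ◇^3p at z, giving a w with zR^3w and yR^0w.
First-order correspondent: forall x forall y (xRy -> exists w (y = w & x R^3 w)).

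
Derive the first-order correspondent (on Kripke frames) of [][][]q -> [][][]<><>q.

This is a Sahlqvist (Geach-type) schema ◇^0□^3q → □^3◇^2q.
First-order correspondent: forall x forall z (x R^3 z -> exists w (x R^3 w & z R^2 w)).

forall x forall z (x R^3 z -> exists w (x R^3 w & z R^2 w))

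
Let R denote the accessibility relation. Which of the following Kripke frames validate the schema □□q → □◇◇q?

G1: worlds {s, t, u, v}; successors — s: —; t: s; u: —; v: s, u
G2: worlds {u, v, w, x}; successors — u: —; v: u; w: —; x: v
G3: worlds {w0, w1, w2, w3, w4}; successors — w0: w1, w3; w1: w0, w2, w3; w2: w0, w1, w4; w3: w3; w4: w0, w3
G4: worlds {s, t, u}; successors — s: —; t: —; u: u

This is the axiom for a generalized confluence (Geach) condition; its first-order frame correspondent is ∀x ∀z (xRz → ∃w (xR²w ∧ zR²w)).
G1: fails — tRs but no w with tR²w and sR²w.
G2: fails — vRu but no t with vR²t and uR²t.
G3: holds.
G4: holds.
Valid on: G3, G4.

G3, G4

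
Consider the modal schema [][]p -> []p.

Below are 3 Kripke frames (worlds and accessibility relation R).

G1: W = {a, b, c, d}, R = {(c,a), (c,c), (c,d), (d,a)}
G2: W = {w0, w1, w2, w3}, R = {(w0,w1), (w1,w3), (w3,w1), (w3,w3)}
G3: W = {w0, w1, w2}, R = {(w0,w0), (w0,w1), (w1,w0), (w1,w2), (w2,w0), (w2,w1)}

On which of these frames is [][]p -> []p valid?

none

The schema corresponds to density: forall x forall y (Rxy -> exists z (Rxz & Rzy)).
G1: fails — Rda but no z with Rdz and Rza.
G2: fails — Rw0w1 but no z with Rw0z and Rzw1.
G3: fails — Rw1w2 but no z with Rw1z and Rzw2.
Valid on no frame.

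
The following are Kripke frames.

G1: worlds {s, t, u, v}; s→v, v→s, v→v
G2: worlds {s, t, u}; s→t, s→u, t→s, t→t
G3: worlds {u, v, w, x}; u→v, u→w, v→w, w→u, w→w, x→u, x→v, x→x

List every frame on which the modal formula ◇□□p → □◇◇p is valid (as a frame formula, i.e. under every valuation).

This is the axiom for a generalized confluence (Geach) condition; its first-order frame correspondent is ∀x ∀y ∀z ((xRy ∧ xRz) → ∃w (yR²w ∧ zR²w)).
G1: satisfies the condition.
G2: fails — sRt, sRu but no w with tR²w and uR²w.
G3: satisfies the condition.
Valid on: G1, G3.

G1, G3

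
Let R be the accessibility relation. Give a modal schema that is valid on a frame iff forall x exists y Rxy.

□ψ → ◇ψ

A defining formula is □ψ → ◇ψ (the D axiom).
Suppose □ψ→◇ψ is valid. At any x set V(ψ)=W. Then □ψ at x, so ◇ψ at x, so x has a successor.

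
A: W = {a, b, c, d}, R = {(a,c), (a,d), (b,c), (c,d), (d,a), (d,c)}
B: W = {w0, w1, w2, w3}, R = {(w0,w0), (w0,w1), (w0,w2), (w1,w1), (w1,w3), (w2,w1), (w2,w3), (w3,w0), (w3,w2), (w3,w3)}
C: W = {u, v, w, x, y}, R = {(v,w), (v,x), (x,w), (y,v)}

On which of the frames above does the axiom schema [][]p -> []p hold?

B

The schema corresponds to density: forall x forall y (Rxy -> exists z (Rxz & Rzy)).
A: fails — Rbc but no z with Rbz and Rzc.
B: satisfies the condition.
C: fails — Rxw but no z with Rxz and Rzw.
Valid on: B.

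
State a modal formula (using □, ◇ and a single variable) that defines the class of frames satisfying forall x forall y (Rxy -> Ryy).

This is shift-reflexivity; the standard corresponding axiom is T□: □(□s → s).
Suppose □(□s→s) is valid. Take Rxy and set V(s)={w : Ryw}. Then at y, □s holds; since □(□s→s) at x, □s→s at y, so s at y, i.e. Ryy.

□(□s → s)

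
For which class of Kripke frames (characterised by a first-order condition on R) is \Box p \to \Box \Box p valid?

transitivity

This schema is the 4 axiom.
Its frame correspondent is transitivity — \forall x \forall y \forall z (Rxy \wedge Ryz \to Rxz).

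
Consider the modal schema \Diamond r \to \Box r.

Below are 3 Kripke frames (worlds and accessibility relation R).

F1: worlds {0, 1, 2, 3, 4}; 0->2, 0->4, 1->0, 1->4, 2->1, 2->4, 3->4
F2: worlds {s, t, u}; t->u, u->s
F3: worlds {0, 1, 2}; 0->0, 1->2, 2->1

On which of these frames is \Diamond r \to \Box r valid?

This is the axiom for partial functionality; its first-order frame correspondent is \forall x \forall y \forall z (Rxy \wedge Rxz \to y = z).
F1: fails — 0 sees both 2 and 4.
F2: ✓.
F3: ✓.
Valid on: F2, F3.

F2, F3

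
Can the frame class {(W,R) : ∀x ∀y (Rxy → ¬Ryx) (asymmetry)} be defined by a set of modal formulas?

Any modally definable frame class is closed under surjective bounded morphisms.
The 5-cycle (worlds s,t,u,v,w with s→t→u→v→w→s) is asymmetric. Mapping every world to a single reflexive point • is a surjective bounded morphism, and the reflexive point is not asymmetric (R•• but asymmetry requires ¬R••).
So the class is not modally definable.

No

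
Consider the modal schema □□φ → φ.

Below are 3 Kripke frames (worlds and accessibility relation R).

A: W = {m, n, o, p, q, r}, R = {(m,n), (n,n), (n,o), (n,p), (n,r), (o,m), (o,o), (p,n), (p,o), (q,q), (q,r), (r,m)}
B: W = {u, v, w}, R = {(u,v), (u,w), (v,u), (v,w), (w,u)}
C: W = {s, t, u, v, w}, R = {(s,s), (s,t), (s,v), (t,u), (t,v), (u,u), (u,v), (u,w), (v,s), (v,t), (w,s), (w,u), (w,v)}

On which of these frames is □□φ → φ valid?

B, C

This is the axiom for a generalized confluence (Geach) condition; its first-order frame correspondent is ∀x ∃w (xR²w ∧ x = w).
A: fails — at m but no w with mR²w and m=w.
B: ✓.
C: ✓.
Valid on: B, C.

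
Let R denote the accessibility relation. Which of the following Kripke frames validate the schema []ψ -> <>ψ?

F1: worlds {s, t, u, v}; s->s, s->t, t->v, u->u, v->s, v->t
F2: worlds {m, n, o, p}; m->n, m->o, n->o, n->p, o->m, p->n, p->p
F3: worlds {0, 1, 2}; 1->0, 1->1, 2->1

F1, F2

Frame correspondent (Sahlqvist): forall x exists y Rxy — i.e. seriality.
F1: ✓.
F2: ✓.
F3: fails — world 0 has no successor.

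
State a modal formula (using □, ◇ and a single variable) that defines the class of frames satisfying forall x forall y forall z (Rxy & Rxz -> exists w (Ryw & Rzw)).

◇□q → □◇q

This is convergence; the standard corresponding axiom is .2: ◇□q → □◇q.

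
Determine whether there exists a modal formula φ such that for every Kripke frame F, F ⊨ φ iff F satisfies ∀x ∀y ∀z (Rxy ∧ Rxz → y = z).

This is a Sahlqvist condition; the CD axiom ◇p → □p defines it.

Yes — defined by ◇p → □p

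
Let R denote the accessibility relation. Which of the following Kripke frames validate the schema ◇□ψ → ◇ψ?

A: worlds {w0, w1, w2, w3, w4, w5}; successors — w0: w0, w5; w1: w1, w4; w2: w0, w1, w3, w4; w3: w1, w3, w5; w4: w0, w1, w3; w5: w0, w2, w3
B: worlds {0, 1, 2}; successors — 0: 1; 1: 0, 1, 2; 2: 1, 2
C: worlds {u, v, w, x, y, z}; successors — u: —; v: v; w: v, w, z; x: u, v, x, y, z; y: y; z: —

A, B

This is the axiom for a generalized confluence (Geach) condition; its first-order frame correspondent is ∀x ∀y (xRy → ∃w (yRw ∧ xRw)).
A: holds.
B: holds.
C: fails — wRz but no t with zRt and wRt.
Valid on: A, B.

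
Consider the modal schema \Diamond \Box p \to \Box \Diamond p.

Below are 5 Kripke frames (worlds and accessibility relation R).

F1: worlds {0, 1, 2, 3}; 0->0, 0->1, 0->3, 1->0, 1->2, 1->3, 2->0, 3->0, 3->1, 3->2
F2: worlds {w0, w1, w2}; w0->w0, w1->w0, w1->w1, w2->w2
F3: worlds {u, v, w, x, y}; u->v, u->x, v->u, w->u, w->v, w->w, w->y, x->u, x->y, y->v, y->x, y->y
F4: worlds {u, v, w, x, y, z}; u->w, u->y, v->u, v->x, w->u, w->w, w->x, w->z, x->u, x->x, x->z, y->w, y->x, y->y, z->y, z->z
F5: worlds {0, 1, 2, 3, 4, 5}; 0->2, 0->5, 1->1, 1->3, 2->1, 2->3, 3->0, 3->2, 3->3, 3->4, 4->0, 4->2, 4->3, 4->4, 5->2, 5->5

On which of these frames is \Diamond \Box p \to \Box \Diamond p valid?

The schema corresponds to convergence: \forall x \forall y \forall z (Rxy \wedge Rxz \to \exists w (Ryw \wedge Rzw)).
F1: holds.
F2: holds.
F3: fails — Rwu and Rwv but u and v have no common successor.
F4: fails — Rvu and Rvx but u and x have no common successor.
F5: fails — R02 and R05 but 2 and 5 have no common successor.

F1, F2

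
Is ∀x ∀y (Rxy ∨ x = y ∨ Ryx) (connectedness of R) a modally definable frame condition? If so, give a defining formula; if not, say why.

If a class were modally definable it would be closed under disjoint unions (Goldblatt–Thomason).
Take 2 disjoint single-world reflexive frames: each is trivially connected, but their disjoint union has 2 worlds with no edge between distinct components, so it is not connected.
Hence connectedness of R is not modally definable.

Not definable by any modal formula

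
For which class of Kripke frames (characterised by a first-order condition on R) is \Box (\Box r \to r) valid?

Shift-reflexivity

Suppose □(□r→r) is valid. Take Rxy and set V(r)={w : Ryw}. Then at y, □r holds; since □(□r→r) at x, □r→r at y, so r at y, i.e. Ryy.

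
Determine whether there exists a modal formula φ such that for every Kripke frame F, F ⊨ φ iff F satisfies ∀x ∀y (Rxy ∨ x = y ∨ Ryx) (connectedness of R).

Modal frame validity is preserved under disjoint unions.
Take 2 disjoint single-world reflexive frames: each is trivially connected, but their disjoint union has 2 worlds with no edge between distinct components, so it is not connected.
Hence connectedness of R is not modally definable.

No — not modally definable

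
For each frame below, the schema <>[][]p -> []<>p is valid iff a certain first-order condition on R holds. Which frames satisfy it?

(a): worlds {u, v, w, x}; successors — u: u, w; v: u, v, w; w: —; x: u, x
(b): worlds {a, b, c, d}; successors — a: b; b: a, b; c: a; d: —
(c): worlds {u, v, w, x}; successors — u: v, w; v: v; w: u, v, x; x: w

(b)

This is the axiom for a generalized confluence (Geach) condition; its first-order frame correspondent is forall x forall y forall z ((xRy & xRz) -> exists w (y R^2 w & zRw)).
(a): fails — uRu, uRw but no t with uR²t and wRt.
(b): condition met.
(c): fails — wRu, wRx but no t with uR²t and xRt.
Valid on: (b).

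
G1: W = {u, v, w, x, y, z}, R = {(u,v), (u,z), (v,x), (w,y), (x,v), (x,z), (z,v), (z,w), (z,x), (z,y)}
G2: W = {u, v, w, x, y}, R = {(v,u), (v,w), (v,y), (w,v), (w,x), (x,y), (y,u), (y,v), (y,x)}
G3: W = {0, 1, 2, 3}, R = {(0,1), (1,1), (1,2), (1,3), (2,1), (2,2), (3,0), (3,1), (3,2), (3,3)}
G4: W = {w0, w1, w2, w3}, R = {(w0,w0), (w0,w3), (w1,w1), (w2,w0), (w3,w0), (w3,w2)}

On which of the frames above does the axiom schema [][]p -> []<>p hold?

This is the axiom for a generalized confluence (Geach) condition; its first-order frame correspondent is forall x forall z (xRz -> exists w (x R^2 w & zRw)).
G1: fails — wRy but no t with wR²t and yRt.
G2: fails — vRu but no t with vR²t and uRt.
G3: condition met.
G4: condition met.
Valid on: G3, G4.

G3, G4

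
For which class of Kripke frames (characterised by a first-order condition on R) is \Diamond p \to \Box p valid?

partial functionality: \forall x \forall y \forall z (Rxy \wedge Rxz \to y = z)

Suppose ◇p→□p is valid. Take Rxy, Rxz and set V(p)={y}. Then ◇p at x, so □p at x, so p at z, i.e. z=y.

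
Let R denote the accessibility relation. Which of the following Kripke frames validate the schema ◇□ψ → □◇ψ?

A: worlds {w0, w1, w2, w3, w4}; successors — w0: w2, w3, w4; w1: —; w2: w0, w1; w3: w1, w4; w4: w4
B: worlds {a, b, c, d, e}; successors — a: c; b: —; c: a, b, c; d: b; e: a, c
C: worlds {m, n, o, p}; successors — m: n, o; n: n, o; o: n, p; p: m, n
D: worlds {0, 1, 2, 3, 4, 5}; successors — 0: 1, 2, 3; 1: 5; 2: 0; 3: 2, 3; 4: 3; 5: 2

Frame correspondent (Sahlqvist): ∀x ∀y ∀z (Rxy ∧ Rxz → ∃w (Ryw ∧ Rzw)) — i.e. convergence.
A: fails — Rw0w4 and Rw0w2 but w4 and w2 have no common successor.
B: fails — Rcc and Rcb but c and b have no common successor.
C: holds.
D: fails — R02 and R01 but 2 and 1 have no common successor.

C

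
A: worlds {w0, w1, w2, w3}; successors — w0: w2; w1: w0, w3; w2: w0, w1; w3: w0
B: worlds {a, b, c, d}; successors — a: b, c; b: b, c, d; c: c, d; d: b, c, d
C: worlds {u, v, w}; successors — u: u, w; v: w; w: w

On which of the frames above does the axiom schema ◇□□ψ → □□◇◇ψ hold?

Frame correspondent (Sahlqvist): ∀x ∀y ∀z ((xRy ∧ xR²z) → ∃w (yR²w ∧ zR²w)) — i.e. a generalized confluence (Geach) condition.
A: fails — w1Rw3, w1R²w0 but no w with w3R²w and w0R²w.
B: satisfies the condition.
C: satisfies the condition.
Valid on: B, C.

B, C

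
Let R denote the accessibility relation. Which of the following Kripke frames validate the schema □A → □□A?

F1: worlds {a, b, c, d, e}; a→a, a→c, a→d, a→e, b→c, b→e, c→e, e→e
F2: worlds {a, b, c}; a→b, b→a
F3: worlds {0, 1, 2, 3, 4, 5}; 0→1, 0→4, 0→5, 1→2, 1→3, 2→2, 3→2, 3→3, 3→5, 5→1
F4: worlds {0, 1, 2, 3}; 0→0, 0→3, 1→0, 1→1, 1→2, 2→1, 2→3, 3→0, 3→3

Frame correspondent (Sahlqvist): ∀x ∀y ∀z (Rxy ∧ Ryz → Rxz) — i.e. transitivity.
F1: ✓.
F2: fails — Rab and Rba but not Raa.
F3: fails — R51 and R12 but not R52.
F4: fails — R10 and R03 but not R13.
Valid on: F1.

F1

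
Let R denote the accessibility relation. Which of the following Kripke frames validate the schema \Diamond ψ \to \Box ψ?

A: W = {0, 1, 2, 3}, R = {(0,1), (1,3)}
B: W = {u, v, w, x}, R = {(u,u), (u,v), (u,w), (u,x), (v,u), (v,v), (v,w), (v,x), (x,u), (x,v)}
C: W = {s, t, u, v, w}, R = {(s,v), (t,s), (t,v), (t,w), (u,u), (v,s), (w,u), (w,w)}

This is the axiom for partial functionality; its first-order frame correspondent is \forall x \forall y \forall z (Rxy \wedge Rxz \to y = z).
A: satisfies the condition.
B: fails — u sees both u and v.
C: fails — t sees both s and v.

A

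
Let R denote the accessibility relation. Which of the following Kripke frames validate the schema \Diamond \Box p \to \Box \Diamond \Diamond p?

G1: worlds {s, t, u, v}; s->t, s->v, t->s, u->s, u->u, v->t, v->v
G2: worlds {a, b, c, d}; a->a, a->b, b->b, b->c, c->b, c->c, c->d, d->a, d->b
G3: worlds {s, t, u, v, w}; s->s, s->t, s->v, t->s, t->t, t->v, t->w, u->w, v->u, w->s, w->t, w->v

The schema corresponds to a generalized confluence (Geach) condition: \forall x \forall y \forall z ((xRy \wedge xRz) \to \exists w (yRw \wedge z R^2 w)).
G1: fails — sRt, sRt but no w with tRw and tR²w.
G2: ✓.
G3: fails — sRs, sRv but no w* with sRw* and vR²w*.

G2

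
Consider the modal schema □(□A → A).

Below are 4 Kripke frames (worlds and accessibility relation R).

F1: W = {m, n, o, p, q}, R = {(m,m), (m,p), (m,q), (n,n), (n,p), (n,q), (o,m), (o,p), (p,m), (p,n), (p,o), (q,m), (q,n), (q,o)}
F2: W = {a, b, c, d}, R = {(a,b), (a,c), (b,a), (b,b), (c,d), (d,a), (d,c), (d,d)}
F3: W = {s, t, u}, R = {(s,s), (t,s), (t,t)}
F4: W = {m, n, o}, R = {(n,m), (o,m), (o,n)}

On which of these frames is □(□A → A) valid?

This is the axiom for shift-reflexivity; its first-order frame correspondent is ∀x ∀y (Rxy → Ryy).
F1: fails — Rop but not Rpp.
F2: fails — Rdc but not Rcc.
F3: satisfies the condition.
F4: fails — Rnm but not Rmm.
Valid on: F3.

F3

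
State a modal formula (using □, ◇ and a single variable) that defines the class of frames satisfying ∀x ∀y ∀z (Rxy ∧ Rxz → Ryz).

◇q → □◇q

The condition is the Euclidean property. The 5 schema ◇q → □◇q defines it.
Suppose ◇q→□◇q is valid. Take Rxy, Rxz and set V(q)={y}. Then ◇q at x, so □◇q at x, so ◇q at z, so some w with Rzw has q; w=y, i.e. Rzy. By symmetry of the argument, Ryz.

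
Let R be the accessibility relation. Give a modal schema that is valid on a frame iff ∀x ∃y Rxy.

A defining formula is □s → ◇s (the D axiom).
Suppose □s→◇s is valid. At any x set V(s)=W. Then □s at x, so ◇s at x, so x has a successor.

□s → ◇s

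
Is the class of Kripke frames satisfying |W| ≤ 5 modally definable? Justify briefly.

Any modally definable frame class is closed under disjoint unions.
Any modal formula valid on each of 6 disjoint one-world frames is valid on their disjoint union (validity is preserved under disjoint unions). Each one-world frame has |W|=1≤5, but the union has |W|=6.
So the class is not modally definable.

Not definable by any modal formula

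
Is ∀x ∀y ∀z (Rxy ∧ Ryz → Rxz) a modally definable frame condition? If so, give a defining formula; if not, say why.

The condition is transitivity. A defining modal formula is □q → □□q.
Suppose □q→□□q is valid. Take Rxy, Ryz and set V(q)={w : Rxw}. Then □q at x, so □□q at x, so □q at y, so q at z, i.e. Rxz.

Yes, by □q → □□q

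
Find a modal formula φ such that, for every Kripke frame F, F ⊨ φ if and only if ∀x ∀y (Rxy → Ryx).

The condition is symmetry. The B schema ψ → □◇ψ defines it.

ψ → □◇ψ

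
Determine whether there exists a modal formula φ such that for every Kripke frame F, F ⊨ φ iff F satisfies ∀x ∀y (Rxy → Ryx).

Definable; p → □◇p defines it

This is a Sahlqvist condition; the B axiom p → □◇p defines it.
Suppose p→□◇p is valid. Take Rxy and set V(p)={x}. Then p at x, so □◇p at x, so ◇p at y, so some z with Ryz has p; z=x, i.e. Ryx.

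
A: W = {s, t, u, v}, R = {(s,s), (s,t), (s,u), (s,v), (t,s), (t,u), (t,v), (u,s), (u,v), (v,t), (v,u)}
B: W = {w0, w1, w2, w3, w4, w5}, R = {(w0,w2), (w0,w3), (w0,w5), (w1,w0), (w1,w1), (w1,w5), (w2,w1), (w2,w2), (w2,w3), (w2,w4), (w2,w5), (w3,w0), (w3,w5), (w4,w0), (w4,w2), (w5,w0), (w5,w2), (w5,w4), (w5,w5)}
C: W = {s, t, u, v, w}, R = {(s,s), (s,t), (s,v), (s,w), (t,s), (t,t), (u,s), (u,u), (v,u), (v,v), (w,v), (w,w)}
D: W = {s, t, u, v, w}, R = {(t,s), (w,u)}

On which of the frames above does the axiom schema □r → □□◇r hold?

B, D

Frame correspondent (Sahlqvist): ∀x ∀z (xR²z → ∃w (xRw ∧ zRw)) — i.e. a generalized confluence (Geach) condition.
A: fails — uR²v but no w with uRw and vRw.
B: holds.
C: fails — tR²v but no w* with tRw* and vRw*.
D: holds.
Valid on: B, D.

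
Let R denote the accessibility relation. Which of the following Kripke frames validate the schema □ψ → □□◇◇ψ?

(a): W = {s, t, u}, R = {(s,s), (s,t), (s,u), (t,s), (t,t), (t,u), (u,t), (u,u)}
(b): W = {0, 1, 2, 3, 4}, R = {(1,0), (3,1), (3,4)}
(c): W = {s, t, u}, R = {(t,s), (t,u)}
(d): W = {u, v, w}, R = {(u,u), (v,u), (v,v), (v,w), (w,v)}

This is the axiom for a generalized confluence (Geach) condition; its first-order frame correspondent is ∀x ∀z (xR²z → ∃w (xRw ∧ zR²w)).
(a): holds.
(b): fails — 3R²0 but no w with 3Rw and 0R²w.
(c): holds.
(d): fails — wR²u but no t with wRt and uR²t.

(a), (c)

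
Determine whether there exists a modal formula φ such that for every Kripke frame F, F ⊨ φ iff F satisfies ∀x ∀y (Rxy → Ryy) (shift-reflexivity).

Yes — defined by □(□p → p)

This is a Sahlqvist condition; the T□ axiom □(□p → p) defines it.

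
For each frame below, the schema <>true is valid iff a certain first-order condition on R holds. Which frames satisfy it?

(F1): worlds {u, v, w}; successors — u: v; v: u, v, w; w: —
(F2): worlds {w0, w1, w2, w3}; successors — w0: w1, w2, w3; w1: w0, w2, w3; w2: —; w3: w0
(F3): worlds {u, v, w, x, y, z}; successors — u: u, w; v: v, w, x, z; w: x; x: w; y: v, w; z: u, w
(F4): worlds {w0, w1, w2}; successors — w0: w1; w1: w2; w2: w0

Frame correspondent (Sahlqvist): forall x exists y Rxy — i.e. seriality.
(F1): fails — world w has no successor.
(F2): fails — world w2 has no successor.
(F3): satisfies the condition.
(F4): satisfies the condition.

(F3), (F4)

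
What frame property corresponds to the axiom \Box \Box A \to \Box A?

This is the C4 axiom.
It corresponds to density: \forall x \forall y (Rxy \to \exists z (Rxz \wedge Rzy)).

density: \forall x \forall y (Rxy \to \exists z (Rxz \wedge Rzy))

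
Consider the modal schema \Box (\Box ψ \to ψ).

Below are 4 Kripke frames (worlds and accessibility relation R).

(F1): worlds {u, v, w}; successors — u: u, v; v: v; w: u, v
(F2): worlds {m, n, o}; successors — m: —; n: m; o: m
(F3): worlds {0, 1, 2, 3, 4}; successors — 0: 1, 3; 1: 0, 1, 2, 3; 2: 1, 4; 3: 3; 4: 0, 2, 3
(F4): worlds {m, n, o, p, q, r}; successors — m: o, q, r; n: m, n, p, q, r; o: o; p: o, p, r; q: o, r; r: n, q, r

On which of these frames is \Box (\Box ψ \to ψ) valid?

(F1)

The schema corresponds to shift-reflexivity: \forall x \forall y (Rxy \to Ryy).
(F1): ✓.
(F2): fails — Rnm but not Rmm.
(F3): fails — R10 but not R00.
(F4): fails — Rrq but not Rqq.
Valid on: (F1).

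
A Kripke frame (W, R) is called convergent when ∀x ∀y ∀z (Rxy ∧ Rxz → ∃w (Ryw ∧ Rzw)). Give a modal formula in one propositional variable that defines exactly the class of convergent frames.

The condition is convergence. The .2 schema ◇□q → □◇q defines it.
Suppose ◇□q→□◇q is valid. Take Rxy, Rxz and set V(q)={w : Ryw}. Then □q at y so ◇□q at x, so □◇q at x, so ◇q at z, giving w with Rzw and Ryw.

◇□q → □◇q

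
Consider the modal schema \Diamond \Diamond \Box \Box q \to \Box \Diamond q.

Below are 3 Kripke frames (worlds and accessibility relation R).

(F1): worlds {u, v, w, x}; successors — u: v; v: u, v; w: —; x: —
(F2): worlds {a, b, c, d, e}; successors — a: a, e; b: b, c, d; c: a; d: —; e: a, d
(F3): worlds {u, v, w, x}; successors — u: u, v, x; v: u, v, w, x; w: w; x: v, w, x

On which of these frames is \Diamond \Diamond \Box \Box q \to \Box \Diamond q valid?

(F1)

Frame correspondent (Sahlqvist): \forall x \forall y \forall z ((x R^2 y \wedge xRz) \to \exists w (y R^2 w \wedge zRw)) — i.e. a generalized confluence (Geach) condition.
(F1): holds.
(F2): fails — aR²d, aRa but no w with dR²w and aRw.
(F3): fails — uR²w, uRu but no t with wR²t and uRt.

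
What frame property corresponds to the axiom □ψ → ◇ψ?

seriality

Suppose □ψ→◇ψ is valid. At any x set V(ψ)=W. Then □ψ at x, so ◇ψ at x, so x has a successor.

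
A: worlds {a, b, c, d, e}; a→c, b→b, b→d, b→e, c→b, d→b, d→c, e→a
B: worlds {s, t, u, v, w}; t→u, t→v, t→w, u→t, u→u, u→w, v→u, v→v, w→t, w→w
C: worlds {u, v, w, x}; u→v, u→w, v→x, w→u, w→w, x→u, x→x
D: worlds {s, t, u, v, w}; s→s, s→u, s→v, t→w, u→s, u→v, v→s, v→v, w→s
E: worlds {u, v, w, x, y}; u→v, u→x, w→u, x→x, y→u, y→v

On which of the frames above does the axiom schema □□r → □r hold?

B

The schema corresponds to density: ∀x ∀y (Rxy → ∃z (Rxz ∧ Rzy)).
A: fails — Rdc but no z with Rdz and Rzc.
B: condition met.
C: fails — Ruv but no z with Ruz and Rzv.
D: fails — Rtw but no z with Rtz and Rzw.
E: fails — Ruv but no z with Ruz and Rzv.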